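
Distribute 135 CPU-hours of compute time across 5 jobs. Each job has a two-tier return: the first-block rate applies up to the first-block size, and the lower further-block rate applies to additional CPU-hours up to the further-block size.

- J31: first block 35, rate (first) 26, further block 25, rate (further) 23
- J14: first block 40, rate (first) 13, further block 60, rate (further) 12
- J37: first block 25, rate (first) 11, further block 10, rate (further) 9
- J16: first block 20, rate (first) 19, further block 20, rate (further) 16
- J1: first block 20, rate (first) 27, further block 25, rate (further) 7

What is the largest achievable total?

2920

Order all 10 blocks by rate: J1/tier1 27 > J31/tier1 26 > J31/tier2 23 > J16/tier1 19 > J16/tier2 16 > J14/tier1 13 > J14/tier2 12 > J37/tier1 11 > J37/tier2 9 > J1/tier2 7.
J1 tier1 at 27: fill all 20 ; 115 left.
J31 tier1 at 26: fill all 35 ; 80 left.
Fill J31 tier2 block (25 at 23) ; 55 left.
Fill J16 tier1 block (20 at 19) ; 35 left.
J16/tier2 (16): +20 ; 15 left.
J14 tier1 at 13: only 15 left, fill 15.
Total = 27×20 + 26×35 + 23×25 + 19×20 + 16×20 + 13×15 = 2920.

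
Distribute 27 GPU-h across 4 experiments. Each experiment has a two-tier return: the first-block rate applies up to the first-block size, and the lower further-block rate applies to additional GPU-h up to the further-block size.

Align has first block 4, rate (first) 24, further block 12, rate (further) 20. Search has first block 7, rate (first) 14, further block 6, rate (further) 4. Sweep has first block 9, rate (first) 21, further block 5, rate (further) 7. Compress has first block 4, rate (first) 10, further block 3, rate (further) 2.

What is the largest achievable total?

Rank every tier by rate: Align/T1 24 > Sweep/T1 21 > Align/T2 20 > Search/T1 14 > Compress/T1 10 > Sweep/T2 7 > Search/T2 4 > Compress/T2 2.
Align/T1 (24): +4 → 23 left.
Sweep/T1 (21): +9 → 14 left.
Fill Align T2 block (12 at 20) → 2 left.
2 remain; put them into Search T1 at 14.
Total = 24×4 + 21×9 + 20×12 + 14×2 = 553.

553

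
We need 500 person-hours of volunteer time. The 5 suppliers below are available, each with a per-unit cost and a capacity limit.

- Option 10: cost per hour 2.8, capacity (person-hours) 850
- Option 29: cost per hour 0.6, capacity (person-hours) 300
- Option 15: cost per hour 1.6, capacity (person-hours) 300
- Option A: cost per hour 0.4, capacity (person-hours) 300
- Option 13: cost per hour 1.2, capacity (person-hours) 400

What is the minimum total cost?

240

Cheapest first:
Option A at 0.4: take all 300 person-hours ; 200 still needed.
Option 29 (0.6): take the remaining 200 ; done.
Option 13, Option 15, Option 10: unused.
Cost = 300×0.4 + 200×0.6 = 240.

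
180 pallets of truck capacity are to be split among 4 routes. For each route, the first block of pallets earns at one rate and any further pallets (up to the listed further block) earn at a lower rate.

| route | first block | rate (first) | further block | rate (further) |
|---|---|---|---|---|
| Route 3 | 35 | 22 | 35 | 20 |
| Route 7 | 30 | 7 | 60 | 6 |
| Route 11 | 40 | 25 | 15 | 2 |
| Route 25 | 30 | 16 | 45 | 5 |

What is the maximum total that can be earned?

Treat each block as its own option and order by rate: Route 11/T1 25 > Route 3/T1 22 > Route 3/T2 20 > Route 25/T1 16 > Route 7/T1 7 > Route 7/T2 6 > Route 25/T2 5 > Route 11/T2 2.
Fill Route 11 T1 block (40 at 25) → 140 left.
Fill Route 3 T1 block (35 at 22) → 105 left.
Route 3/T2 (20): +35 → 70 left.
Route 25 T1 at 16: fill all 30 → 40 left.
Route 7 T1 at 7: fill all 30 → 10 left.
Route 7 T2 at 6: only 10 left, fill 10.
Total = 25×40 + 22×35 + 20×35 + 16×30 + 7×30 + 6×10 = 3220.

3220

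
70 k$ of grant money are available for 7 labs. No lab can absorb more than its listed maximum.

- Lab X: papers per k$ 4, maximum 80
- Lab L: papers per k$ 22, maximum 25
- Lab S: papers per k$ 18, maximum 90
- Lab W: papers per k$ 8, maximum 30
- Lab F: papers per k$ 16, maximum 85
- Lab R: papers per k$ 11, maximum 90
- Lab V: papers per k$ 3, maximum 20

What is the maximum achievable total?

Rank by papers per k$: Lab L 22 > Lab S 18 > Lab F 16 > Lab R 11 > Lab W 8 > Lab X 4 > Lab V 3.
Lab L takes 25 to reach its cap of 25 — 45 left.
Only 45 left; Lab S takes them to reach 45.
Total = 22×25 + 18×45 = 1360.

1360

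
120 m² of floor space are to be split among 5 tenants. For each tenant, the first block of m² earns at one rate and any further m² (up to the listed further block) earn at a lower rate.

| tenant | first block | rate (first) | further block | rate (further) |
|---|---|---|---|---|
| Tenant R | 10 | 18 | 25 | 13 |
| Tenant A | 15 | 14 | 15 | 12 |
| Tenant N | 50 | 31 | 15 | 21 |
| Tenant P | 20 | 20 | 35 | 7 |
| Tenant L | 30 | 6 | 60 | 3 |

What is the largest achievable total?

Treat each block as its own option and order by rate: Tenant N/first 31 > Tenant N/second 21 > Tenant P/first 20 > Tenant R/first 18 > Tenant A/first 14 > Tenant R/second 13 > Tenant A/second 12 > Tenant P/second 7 > Tenant L/first 6 > Tenant L/second 3.
Fill Tenant N first block (50 at 31) ; 70 left.
Tenant N second at 21: fill all 15 ; 55 left.
Tenant P/first (20): +20 ; 35 left.
Tenant R first at 18: fill all 10 ; 25 left.
Tenant A first at 14: fill all 15 ; 10 left.
Tenant R/second: +10 of 25 at 13; pool empty.
Total = 31×50 + 21×15 + 20×20 + 18×10 + 14×15 + 13×10 = 2785.

2785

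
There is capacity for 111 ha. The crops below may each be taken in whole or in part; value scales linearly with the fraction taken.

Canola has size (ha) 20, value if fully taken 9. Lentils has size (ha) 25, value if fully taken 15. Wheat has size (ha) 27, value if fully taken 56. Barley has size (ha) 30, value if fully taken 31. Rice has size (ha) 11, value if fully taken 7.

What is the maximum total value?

117.1

Sort by value density: Wheat 56/27≈2.07, Barley 31/30≈1.03, Rice 7/11≈0.636, Lentils 15/25≈0.6, Canola 9/20≈0.45.
Take all of Wheat (27 ha, value 56) → 84 ha left.
Take all of Barley (30 ha, value 31) → 54 ha left.
Rice: take in full, 11 ha for value 7 → 43 left.
Take all of Lentils (25 ha, value 15) → 18 ha left.
18 ha left: a 18/20 share of Canola gives 9×18/20 = 8.1.
Total value = 117.1.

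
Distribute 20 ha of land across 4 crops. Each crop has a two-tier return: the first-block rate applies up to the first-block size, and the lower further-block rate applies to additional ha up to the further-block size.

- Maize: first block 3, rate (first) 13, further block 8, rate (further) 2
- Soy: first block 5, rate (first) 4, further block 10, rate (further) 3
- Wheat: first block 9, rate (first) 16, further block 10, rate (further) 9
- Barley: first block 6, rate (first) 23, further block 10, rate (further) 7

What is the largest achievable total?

Order all 8 blocks by rate: Barley/first 23 > Wheat/first 16 > Maize/first 13 > Wheat/second 9 > Barley/second 7 > Soy/first 4 > Soy/second 3 > Maize/second 2.
Fill Barley first block (6 at 23) ; 14 left.
Fill Wheat first block (9 at 16) ; 5 left.
Maize first at 13: fill all 3 ; 2 left.
Wheat second at 9: only 2 left, fill 2.
Total = 23×6 + 16×9 + 13×3 + 9×2 = 339.

339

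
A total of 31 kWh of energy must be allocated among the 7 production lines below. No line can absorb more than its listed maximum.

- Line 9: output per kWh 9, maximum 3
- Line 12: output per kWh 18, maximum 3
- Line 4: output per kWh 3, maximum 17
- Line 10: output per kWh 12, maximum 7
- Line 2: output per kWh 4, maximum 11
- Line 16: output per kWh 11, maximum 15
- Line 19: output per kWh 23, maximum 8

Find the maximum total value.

Highest output per kWh first: Line 19 23 > Line 12 18 > Line 10 12 > Line 16 11 > Line 9 9 > Line 2 4 > Line 4 3.
Line 19: +8 to 8 (cap) ; 23 left.
Give Line 12 3 to hit its cap of 3 ; 20 left.
Line 10 takes 7 to reach its cap of 7 ; 13 left.
Line 16 has room for 15 but only 13 remain, so it gets 13.
Total = 18×3 + 12×7 + 11×13 + 23×8 = 465.

465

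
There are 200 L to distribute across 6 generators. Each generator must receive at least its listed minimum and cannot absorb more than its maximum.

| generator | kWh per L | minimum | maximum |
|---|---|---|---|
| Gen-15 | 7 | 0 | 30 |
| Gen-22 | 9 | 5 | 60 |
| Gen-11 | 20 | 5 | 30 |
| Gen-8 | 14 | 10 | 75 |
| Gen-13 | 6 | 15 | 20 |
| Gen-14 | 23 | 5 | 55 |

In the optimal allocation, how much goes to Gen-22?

Meeting every minimum uses 0+5+5+10+15+5 = 40 L, leaving 160.
Highest kWh per L first: Gen-14 23 > Gen-11 20 > Gen-8 14 > Gen-22 9 > Gen-15 7 > Gen-13 6.
Give Gen-14 50 more to hit its cap of 55 — 110 left.
Gen-11 takes 25 more to reach its cap of 30 — 85 left.
Give Gen-8 65 more to hit its cap of 75 — 20 left.
Gen-22 has room for 55 more but only 20 remain, so it gets 25.

25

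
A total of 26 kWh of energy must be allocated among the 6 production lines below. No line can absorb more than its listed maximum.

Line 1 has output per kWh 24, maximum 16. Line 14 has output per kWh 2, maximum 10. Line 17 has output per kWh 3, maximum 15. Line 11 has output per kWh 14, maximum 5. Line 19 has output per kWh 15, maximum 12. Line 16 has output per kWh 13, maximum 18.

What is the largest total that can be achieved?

534

Order the production lines by output per kWh: Line 1 24 > Line 19 15 > Line 11 14 > Line 16 13 > Line 17 3 > Line 14 2.
Line 1: +16 to 16 (cap) → 10 left.
Line 19 has room for 12 but only 10 remain, so it gets 10.
Total = 24×16 + 15×10 = 534.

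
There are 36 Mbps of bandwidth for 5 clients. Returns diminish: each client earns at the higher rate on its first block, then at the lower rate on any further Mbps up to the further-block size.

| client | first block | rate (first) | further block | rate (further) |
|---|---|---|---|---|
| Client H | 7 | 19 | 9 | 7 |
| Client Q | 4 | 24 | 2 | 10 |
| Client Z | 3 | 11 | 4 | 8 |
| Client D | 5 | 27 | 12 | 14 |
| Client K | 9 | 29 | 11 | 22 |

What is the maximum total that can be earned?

867

Treat each block as its own option and order by rate: Client K/first 29 > Client D/first 27 > Client Q/first 24 > Client K/second 22 > Client H/first 19 > Client D/second 14 > Client Z/first 11 > Client Q/second 10 > Client Z/second 8 > Client H/second 7.
Fill Client K first block (9 at 29) → 27 left.
Fill Client D first block (5 at 27) → 22 left.
Client Q first at 24: fill all 4 → 18 left.
Client K/second (22): +11 → 7 left.
Fill Client H first block (7 at 19) → 0 left.
Total = 29×9 + 27×5 + 24×4 + 22×11 + 19×7 = 867.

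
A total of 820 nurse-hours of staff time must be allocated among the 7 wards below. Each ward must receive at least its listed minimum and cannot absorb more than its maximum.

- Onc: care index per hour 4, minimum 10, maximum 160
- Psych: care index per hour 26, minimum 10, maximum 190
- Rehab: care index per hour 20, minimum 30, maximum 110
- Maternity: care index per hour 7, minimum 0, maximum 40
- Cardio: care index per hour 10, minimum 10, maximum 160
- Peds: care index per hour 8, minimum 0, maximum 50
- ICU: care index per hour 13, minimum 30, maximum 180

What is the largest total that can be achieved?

Meeting every minimum uses 10+10+30+0+10+0+30 = 90 nurse-hours, leaving 730.
Order the wards by care index per hour: Psych 26 > Rehab 20 > ICU 13 > Cardio 10 > Peds 8 > Maternity 7 > Onc 4.
Give Psych 180 more to hit its cap of 190 — 550 left.
Rehab takes 80 more to reach its cap of 110 — 470 left.
ICU takes 150 more to reach its cap of 180 — 320 left.
Give Cardio 150 more to hit its cap of 160 — 170 left.
Peds: +50 to 50 (cap) — 120 left.
Maternity: +40 to 40 (cap) — 80 left.
Onc has room for 150 more but only 80 remain, so it gets 90.
Total = 4×90 + 26×190 + 20×110 + 7×40 + 10×160 + 8×50 + 13×180 = 12120.

12120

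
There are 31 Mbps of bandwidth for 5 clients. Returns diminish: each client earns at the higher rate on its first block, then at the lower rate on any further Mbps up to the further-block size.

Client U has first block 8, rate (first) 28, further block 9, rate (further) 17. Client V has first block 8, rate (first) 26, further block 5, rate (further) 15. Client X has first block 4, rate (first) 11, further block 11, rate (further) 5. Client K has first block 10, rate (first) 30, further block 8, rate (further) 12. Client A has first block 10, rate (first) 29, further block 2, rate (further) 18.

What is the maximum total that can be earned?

Order all 10 blocks by rate: Client K/tier1 30 > Client A/tier1 29 > Client U/tier1 28 > Client V/tier1 26 > Client A/tier2 18 > Client U/tier2 17 > Client V/tier2 15 > Client K/tier2 12 > Client X/tier1 11 > Client X/tier2 5.
Client K tier1 at 30: fill all 10 ; 21 left.
Client A tier1 at 29: fill all 10 ; 11 left.
Client U tier1 at 28: fill all 8 ; 3 left.
Client V tier1 at 26: only 3 left, fill 3.
Total = 30×10 + 29×10 + 28×8 + 26×3 = 892.

892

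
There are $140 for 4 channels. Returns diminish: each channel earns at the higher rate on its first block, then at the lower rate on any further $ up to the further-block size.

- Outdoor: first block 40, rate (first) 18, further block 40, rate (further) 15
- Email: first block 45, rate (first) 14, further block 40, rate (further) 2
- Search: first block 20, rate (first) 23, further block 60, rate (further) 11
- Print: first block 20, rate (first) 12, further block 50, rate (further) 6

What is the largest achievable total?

Rank every tier by rate: Search/T1 23 > Outdoor/T1 18 > Outdoor/T2 15 > Email/T1 14 > Print/T1 12 > Search/T2 11 > Print/T2 6 > Email/T2 2.
Fill Search T1 block (20 at 23) ; 120 left.
Outdoor/T1 (18): +40 ; 80 left.
Fill Outdoor T2 block (40 at 15) ; 40 left.
40 remain; put them into Email T1 at 14.
Total = 23×20 + 18×40 + 15×40 + 14×40 = 2340.

2340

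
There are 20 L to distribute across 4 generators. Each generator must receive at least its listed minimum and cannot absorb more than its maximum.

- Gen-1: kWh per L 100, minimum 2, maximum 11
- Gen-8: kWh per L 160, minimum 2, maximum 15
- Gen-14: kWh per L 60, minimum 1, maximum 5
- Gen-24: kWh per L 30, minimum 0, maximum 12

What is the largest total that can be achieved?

Meeting every minimum uses 2+2+1+0 = 5 L, leaving 15.
Rank by kWh per L: Gen-8 160 > Gen-1 100 > Gen-14 60 > Gen-24 30.
Gen-8: +13 to 15 (cap) → 2 left.
Only 2 left; Gen-1 takes them to reach 4.
Total = 100×4 + 160×15 + 60×1 = 2860.

2860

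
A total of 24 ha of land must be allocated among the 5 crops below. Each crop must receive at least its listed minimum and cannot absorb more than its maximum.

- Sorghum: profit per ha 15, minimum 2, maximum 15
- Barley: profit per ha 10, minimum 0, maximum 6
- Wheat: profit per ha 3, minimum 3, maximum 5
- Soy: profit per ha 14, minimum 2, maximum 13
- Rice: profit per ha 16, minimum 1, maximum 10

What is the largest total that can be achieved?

Meeting every minimum uses 2+0+3+2+1 = 8 ha, leaving 16.
Rank by profit per ha: Rice 16 > Sorghum 15 > Soy 14 > Barley 10 > Wheat 3.
Rice takes 9 more to reach its cap of 10 → 7 left.
Sorghum: +7 (room for 13) → 9. Pool exhausted.
Total = 15×9 + 3×3 + 14×2 + 16×10 = 332.

332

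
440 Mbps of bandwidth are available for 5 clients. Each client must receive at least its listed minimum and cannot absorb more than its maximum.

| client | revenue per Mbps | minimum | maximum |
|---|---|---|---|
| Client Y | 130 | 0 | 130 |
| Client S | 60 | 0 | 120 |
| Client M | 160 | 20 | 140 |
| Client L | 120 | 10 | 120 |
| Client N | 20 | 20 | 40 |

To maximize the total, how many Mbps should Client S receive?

Meeting every minimum uses 0+0+20+10+20 = 50 Mbps, leaving 390.
Highest revenue per Mbps first: Client M 160 > Client Y 130 > Client L 120 > Client S 60 > Client N 20.
Give Client M 120 more to hit its cap of 140 — 270 left.
Client Y takes 130 more to reach its cap of 130 — 140 left.
Client L: +110 to 120 (cap) — 30 left.
Client S: +30 (room for 120) → 30. Pool exhausted.

30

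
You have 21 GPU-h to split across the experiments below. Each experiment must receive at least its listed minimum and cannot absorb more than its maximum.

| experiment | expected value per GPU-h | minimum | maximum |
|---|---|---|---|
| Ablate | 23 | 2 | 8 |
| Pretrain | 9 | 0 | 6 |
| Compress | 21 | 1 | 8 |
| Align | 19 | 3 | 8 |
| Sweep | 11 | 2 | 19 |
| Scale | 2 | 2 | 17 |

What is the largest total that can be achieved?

Meeting every minimum uses 2+0+1+3+2+2 = 10 GPU-h, leaving 11.
Highest expected value per GPU-h first: Ablate 23 > Compress 21 > Align 19 > Sweep 11 > Pretrain 9 > Scale 2.
Ablate: +6 to 8 (cap) — 5 left.
Only 5 left; Compress takes them to reach 6.
Total = 23×8 + 21×6 + 19×3 + 11×2 + 2×2 = 393.

393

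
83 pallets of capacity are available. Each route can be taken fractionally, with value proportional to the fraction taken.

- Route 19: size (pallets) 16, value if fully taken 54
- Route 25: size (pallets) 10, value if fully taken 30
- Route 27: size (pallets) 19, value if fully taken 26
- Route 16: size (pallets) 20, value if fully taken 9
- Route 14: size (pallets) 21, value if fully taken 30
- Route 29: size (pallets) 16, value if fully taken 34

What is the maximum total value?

174.45

Sort by value density: Route 19 54/16≈3.38, Route 25 30/10≈3, Route 29 34/16≈2.12, Route 14 30/21≈1.43, Route 27 26/19≈1.37, Route 16 9/20≈0.45.
Route 19: take in full, 16 pallets for value 54 → 67 left.
Take all of Route 25 (10 pallets, value 30) → 57 pallets left.
All 16 pallets of Route 29 fit (value 34) → 41 remain.
All 21 pallets of Route 14 fit (value 30) → 20 remain.
All 19 pallets of Route 27 fit (value 26) → 1 remain.
1 pallets left: a 1/20 share of Route 16 gives 9×1/20 = 0.45.
Total value = 174.45.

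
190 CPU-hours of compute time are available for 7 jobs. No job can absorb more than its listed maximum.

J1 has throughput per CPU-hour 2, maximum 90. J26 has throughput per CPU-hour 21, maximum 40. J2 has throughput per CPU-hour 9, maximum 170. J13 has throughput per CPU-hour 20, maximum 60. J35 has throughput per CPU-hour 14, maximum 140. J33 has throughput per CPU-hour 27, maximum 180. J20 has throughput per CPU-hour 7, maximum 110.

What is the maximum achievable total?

Highest throughput per CPU-hour first: J33 27 > J26 21 > J13 20 > J35 14 > J2 9 > J20 7 > J1 2.
J33: +180 to 180 (cap) ; 10 left.
J26 has room for 40 but only 10 remain, so it gets 10.
Total = 21×10 + 27×180 = 5070.

5070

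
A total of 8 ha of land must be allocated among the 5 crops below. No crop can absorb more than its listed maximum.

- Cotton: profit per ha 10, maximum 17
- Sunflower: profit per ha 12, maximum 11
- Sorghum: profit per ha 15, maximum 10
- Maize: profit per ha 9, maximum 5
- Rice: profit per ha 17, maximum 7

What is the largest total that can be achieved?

Order the crops by profit per ha: Rice 17 > Sorghum 15 > Sunflower 12 > Cotton 10 > Maize 9.
Rice takes 7 to reach its cap of 7 ; 1 left.
Sorghum has room for 10 but only 1 remain, so it gets 1.
Total = 15×1 + 17×7 = 134.

134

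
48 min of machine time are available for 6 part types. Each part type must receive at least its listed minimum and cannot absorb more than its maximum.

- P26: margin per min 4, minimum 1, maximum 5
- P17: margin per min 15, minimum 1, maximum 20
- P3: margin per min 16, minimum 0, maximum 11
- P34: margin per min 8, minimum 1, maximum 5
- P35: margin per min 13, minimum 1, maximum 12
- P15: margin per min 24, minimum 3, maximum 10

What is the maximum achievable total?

Meeting every minimum uses 1+1+0+1+1+3 = 7 min, leaving 41.
Rank by margin per min: P15 24 > P3 16 > P17 15 > P35 13 > P34 8 > P26 4.
P15 takes 7 more to reach its cap of 10 → 34 left.
P3 takes 11 more to reach its cap of 11 → 23 left.
P17: +19 to 20 (cap) → 4 left.
Only 4 left; P35 takes them to reach 5.
Total = 4×1 + 15×20 + 16×11 + 8×1 + 13×5 + 24×10 = 793.

793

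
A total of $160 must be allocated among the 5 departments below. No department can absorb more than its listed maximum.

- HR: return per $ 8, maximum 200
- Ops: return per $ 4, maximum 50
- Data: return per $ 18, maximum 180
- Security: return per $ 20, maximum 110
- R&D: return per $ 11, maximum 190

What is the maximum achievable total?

3100

Order the departments by return per $: Security 20 > Data 18 > R&D 11 > HR 8 > Ops 4.
Security takes 110 to reach its cap of 110 — 50 left.
Only 50 left; Data takes them to reach 50.
Total = 18×50 + 20×110 = 3100.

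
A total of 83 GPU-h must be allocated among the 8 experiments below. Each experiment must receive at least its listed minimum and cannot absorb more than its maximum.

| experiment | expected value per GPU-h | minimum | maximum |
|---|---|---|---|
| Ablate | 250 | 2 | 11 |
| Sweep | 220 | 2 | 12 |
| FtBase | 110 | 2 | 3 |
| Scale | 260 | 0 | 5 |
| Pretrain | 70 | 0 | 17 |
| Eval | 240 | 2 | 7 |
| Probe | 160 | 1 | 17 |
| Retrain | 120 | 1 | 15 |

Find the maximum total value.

Meeting every minimum uses 2+2+2+0+0+2+1+1 = 10 GPU-h, leaving 73.
Rank by expected value per GPU-h: Scale 260 > Ablate 250 > Eval 240 > Sweep 220 > Probe 160 > Retrain 120 > FtBase 110 > Pretrain 70.
Scale: +5 to 5 (cap) ; 68 left.
Ablate: +9 to 11 (cap) ; 59 left.
Give Eval 5 more to hit its cap of 7 ; 54 left.
Sweep: +10 to 12 (cap) ; 44 left.
Probe: +16 to 17 (cap) ; 28 left.
Retrain takes 14 more to reach its cap of 15 ; 14 left.
FtBase takes 1 more to reach its cap of 3 ; 13 left.
Pretrain has room for 17 more but only 13 remain, so it gets 13.
Total = 250×11 + 220×12 + 110×3 + 260×5 + 70×13 + 240×7 + 160×17 + 120×15 = 14130.

14130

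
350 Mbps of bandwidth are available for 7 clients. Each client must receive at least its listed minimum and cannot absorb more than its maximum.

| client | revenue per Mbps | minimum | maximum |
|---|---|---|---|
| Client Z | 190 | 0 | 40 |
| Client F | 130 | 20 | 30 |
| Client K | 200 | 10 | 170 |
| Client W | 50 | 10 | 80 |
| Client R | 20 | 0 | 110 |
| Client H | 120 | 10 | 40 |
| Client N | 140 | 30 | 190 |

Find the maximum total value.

Meeting every minimum uses 0+20+10+10+0+10+30 = 80 Mbps, leaving 270.
Rank by revenue per Mbps: Client K 200 > Client Z 190 > Client N 140 > Client F 130 > Client H 120 > Client W 50 > Client R 20.
Give Client K 160 more to hit its cap of 170 ; 110 left.
Client Z: +40 to 40 (cap) ; 70 left.
Only 70 left; Client N takes them to reach 100.
Total = 190×40 + 130×20 + 200×170 + 50×10 + 120×10 + 140×100 = 59900.

59900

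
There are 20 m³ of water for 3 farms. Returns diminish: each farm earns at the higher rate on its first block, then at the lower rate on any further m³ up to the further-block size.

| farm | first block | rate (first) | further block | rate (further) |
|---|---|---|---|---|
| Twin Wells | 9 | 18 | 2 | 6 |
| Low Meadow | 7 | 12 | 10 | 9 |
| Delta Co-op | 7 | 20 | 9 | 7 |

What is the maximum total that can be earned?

Order all 6 blocks by rate: Delta Co-op/tier1 20 > Twin Wells/tier1 18 > Low Meadow/tier1 12 > Low Meadow/tier2 9 > Delta Co-op/tier2 7 > Twin Wells/tier2 6.
Delta Co-op tier1 at 20: fill all 7 — 13 left.
Twin Wells/tier1 (18): +9 — 4 left.
4 remain; put them into Low Meadow tier1 at 12.
Total = 20×7 + 18×9 + 12×4 = 350.

350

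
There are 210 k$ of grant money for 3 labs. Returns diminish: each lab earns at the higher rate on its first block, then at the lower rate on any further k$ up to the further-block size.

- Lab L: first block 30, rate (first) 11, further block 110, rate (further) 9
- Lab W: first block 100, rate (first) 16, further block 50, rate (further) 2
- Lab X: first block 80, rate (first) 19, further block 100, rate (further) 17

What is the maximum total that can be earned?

Treat each block as its own option and order by rate: Lab X/T1 19 > Lab X/T2 17 > Lab W/T1 16 > Lab L/T1 11 > Lab L/T2 9 > Lab W/T2 2.
Fill Lab X T1 block (80 at 19) → 130 left.
Lab X T2 at 17: fill all 100 → 30 left.
Lab W T1 at 16: only 30 left, fill 30.
Total = 19×80 + 17×100 + 16×30 = 3700.

3700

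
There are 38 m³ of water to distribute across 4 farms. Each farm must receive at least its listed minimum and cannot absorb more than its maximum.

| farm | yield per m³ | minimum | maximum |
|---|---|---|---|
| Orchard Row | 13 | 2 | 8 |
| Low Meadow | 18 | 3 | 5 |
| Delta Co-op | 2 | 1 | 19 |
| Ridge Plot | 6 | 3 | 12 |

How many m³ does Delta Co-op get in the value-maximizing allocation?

13

Meeting every minimum uses 2+3+1+3 = 9 m³, leaving 29.
Rank by yield per m³: Low Meadow 18 > Orchard Row 13 > Ridge Plot 6 > Delta Co-op 2.
Low Meadow takes 2 more to reach its cap of 5 ; 27 left.
Give Orchard Row 6 more to hit its cap of 8 ; 21 left.
Give Ridge Plot 9 more to hit its cap of 12 ; 12 left.
Delta Co-op has room for 18 more but only 12 remain, so it gets 13.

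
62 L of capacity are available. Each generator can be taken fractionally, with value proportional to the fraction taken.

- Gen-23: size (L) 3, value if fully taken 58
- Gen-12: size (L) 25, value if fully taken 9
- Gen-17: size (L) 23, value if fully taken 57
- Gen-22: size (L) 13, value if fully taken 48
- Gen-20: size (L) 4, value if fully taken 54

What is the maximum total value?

223.84

Best value per unit of size first: Gen-23 58/3≈19.3, Gen-20 54/4≈13.5, Gen-22 48/13≈3.69, Gen-17 57/23≈2.48, Gen-12 9/25≈0.36.
All 3 L of Gen-23 fit (value 58) — 59 remain.
All 4 L of Gen-20 fit (value 54) — 55 remain.
All 13 L of Gen-22 fit (value 48) — 42 remain.
Gen-17: take in full, 23 L for value 57 — 19 left.
19 L left: a 19/25 share of Gen-12 gives 9×19/25 = 6.84.
Total value = 223.84.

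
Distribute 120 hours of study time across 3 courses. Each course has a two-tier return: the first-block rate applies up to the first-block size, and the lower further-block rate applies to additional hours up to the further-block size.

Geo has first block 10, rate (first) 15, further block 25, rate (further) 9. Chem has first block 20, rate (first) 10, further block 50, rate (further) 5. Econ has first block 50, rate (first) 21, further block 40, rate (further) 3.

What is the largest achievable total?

Treat each block as its own option and order by rate: Econ/first 21 > Geo/first 15 > Chem/first 10 > Geo/second 9 > Chem/second 5 > Econ/second 3.
Fill Econ first block (50 at 21) — 70 left.
Geo/first (15): +10 — 60 left.
Chem first at 10: fill all 20 — 40 left.
Fill Geo second block (25 at 9) — 15 left.
Chem/second: +15 of 50 at 5; pool empty.
Total = 21×50 + 15×10 + 10×20 + 9×25 + 5×15 = 1700.

1700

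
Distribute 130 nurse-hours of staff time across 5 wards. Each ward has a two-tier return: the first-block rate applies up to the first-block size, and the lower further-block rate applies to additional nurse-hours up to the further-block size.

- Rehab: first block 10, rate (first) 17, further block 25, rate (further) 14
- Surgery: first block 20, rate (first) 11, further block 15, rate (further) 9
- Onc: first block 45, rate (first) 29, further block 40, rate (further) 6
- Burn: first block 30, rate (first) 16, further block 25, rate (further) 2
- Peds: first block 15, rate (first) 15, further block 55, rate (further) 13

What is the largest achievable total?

2595

Treat each block as its own option and order by rate: Onc/T1 29 > Rehab/T1 17 > Burn/T1 16 > Peds/T1 15 > Rehab/T2 14 > Peds/T2 13 > Surgery/T1 11 > Surgery/T2 9 > Onc/T2 6 > Burn/T2 2.
Onc T1 at 29: fill all 45 ; 85 left.
Fill Rehab T1 block (10 at 17) ; 75 left.
Burn/T1 (16): +30 ; 45 left.
Fill Peds T1 block (15 at 15) ; 30 left.
Fill Rehab T2 block (25 at 14) ; 5 left.
5 remain; put them into Peds T2 at 13.
Total = 29×45 + 17×10 + 16×30 + 15×15 + 14×25 + 13×5 = 2595.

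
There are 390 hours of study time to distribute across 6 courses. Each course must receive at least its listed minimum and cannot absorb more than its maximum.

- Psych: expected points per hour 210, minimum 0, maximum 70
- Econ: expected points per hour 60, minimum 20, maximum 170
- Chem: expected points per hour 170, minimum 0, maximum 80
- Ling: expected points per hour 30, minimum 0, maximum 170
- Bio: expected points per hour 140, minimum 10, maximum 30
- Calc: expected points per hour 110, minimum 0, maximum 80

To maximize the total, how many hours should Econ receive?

130

Meeting every minimum uses 0+20+0+0+10+0 = 30 hours, leaving 360.
Rank by expected points per hour: Psych 210 > Chem 170 > Bio 140 > Calc 110 > Econ 60 > Ling 30.
Psych: +70 to 70 (cap) ; 290 left.
Give Chem 80 more to hit its cap of 80 ; 210 left.
Give Bio 20 more to hit its cap of 30 ; 190 left.
Calc takes 80 more to reach its cap of 80 ; 110 left.
Econ: +110 (room for 150) → 130. Pool exhausted.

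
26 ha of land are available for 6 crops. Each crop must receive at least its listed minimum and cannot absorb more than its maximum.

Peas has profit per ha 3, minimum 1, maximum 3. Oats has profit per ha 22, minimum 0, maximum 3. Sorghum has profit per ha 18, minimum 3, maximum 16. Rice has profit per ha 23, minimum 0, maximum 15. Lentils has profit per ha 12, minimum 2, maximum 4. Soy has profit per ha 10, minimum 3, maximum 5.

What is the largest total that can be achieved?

Meeting every minimum uses 1+0+3+0+2+3 = 9 ha, leaving 17.
Order the crops by profit per ha: Rice 23 > Oats 22 > Sorghum 18 > Lentils 12 > Soy 10 > Peas 3.
Give Rice 15 more to hit its cap of 15 ; 2 left.
Oats: +2 (room for 3) → 2. Pool exhausted.
Total = 3×1 + 22×2 + 18×3 + 23×15 + 12×2 + 10×3 = 500.

500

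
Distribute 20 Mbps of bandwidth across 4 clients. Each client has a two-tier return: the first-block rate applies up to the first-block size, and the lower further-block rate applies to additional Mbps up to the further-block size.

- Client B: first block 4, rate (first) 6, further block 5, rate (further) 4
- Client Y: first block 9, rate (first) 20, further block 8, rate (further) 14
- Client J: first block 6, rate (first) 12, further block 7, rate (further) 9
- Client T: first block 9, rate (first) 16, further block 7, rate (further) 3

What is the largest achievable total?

352

Rank every tier by rate: Client Y/T1 20 > Client T/T1 16 > Client Y/T2 14 > Client J/T1 12 > Client J/T2 9 > Client B/T1 6 > Client B/T2 4 > Client T/T2 3.
Fill Client Y T1 block (9 at 20) — 11 left.
Client T T1 at 16: fill all 9 — 2 left.
2 remain; put them into Client Y T2 at 14.
Total = 20×9 + 16×9 + 14×2 = 352.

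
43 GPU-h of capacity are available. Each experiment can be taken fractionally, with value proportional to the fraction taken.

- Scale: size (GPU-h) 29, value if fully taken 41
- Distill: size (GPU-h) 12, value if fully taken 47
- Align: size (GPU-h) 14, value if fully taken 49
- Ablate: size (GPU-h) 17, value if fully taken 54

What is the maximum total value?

150

Rank by value-to-size ratio: Distill 47/12≈3.92, Align 49/14≈3.5, Ablate 54/17≈3.18, Scale 41/29≈1.41.
Distill: take in full, 12 GPU-h for value 47 → 31 left.
All 14 GPU-h of Align fit (value 49) → 17 remain.
Ablate: take in full, 17 GPU-h for value 54 → 0 left.
Total value = 150.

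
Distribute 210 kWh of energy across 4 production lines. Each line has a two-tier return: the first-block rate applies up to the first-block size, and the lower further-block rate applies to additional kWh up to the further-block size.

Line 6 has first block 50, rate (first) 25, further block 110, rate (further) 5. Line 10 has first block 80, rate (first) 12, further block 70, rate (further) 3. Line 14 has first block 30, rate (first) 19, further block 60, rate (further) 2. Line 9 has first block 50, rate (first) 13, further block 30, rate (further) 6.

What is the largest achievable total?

Order all 8 blocks by rate: Line 6/T1 25 > Line 14/T1 19 > Line 9/T1 13 > Line 10/T1 12 > Line 9/T2 6 > Line 6/T2 5 > Line 10/T2 3 > Line 14/T2 2.
Fill Line 6 T1 block (50 at 25) → 160 left.
Fill Line 14 T1 block (30 at 19) → 130 left.
Fill Line 9 T1 block (50 at 13) → 80 left.
Line 10 T1 at 12: fill all 80 → 0 left.
Total = 25×50 + 19×30 + 13×50 + 12×80 = 3430.

3430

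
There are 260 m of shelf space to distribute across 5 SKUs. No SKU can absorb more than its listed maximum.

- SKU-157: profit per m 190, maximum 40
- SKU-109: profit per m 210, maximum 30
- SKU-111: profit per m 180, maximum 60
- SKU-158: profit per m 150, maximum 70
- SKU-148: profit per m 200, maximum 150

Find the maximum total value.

51100

Order the SKUs by profit per m: SKU-109 210 > SKU-148 200 > SKU-157 190 > SKU-111 180 > SKU-158 150.
Give SKU-109 30 to hit its cap of 30 — 230 left.
SKU-148 takes 150 to reach its cap of 150 — 80 left.
Give SKU-157 40 to hit its cap of 40 — 40 left.
SKU-111 has room for 60 but only 40 remain, so it gets 40.
Total = 190×40 + 210×30 + 180×40 + 200×150 = 51100.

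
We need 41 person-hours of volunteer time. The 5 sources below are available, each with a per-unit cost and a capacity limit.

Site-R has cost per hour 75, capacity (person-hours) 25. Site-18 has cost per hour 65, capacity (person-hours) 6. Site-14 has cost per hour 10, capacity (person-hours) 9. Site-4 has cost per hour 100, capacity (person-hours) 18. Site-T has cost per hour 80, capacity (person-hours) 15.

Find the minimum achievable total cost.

2435

Fill from the cheapest source first.
Site-14 (10): use full 9 — 32 person-hours to go.
Site-18 at 65: take all 6 person-hours — 26 still needed.
Site-R (75): use full 25 — 1 person-hours to go.
Take 1 from Site-T at 80 to finish.
Site-4: unused.
Cost = 9×10 + 6×65 + 25×75 + 1×80 = 2435.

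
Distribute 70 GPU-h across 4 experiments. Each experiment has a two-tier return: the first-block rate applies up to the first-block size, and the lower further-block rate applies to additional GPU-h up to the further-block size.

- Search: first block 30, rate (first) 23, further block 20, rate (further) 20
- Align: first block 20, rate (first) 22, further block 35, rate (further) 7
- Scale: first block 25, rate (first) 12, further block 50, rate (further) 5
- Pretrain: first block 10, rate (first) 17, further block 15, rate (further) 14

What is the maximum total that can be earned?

1530

Treat each block as its own option and order by rate: Search/first 23 > Align/first 22 > Search/second 20 > Pretrain/first 17 > Pretrain/second 14 > Scale/first 12 > Align/second 7 > Scale/second 5.
Search/first (23): +30 ; 40 left.
Fill Align first block (20 at 22) ; 20 left.
Search/second (20): +20 ; 0 left.
Total = 23×30 + 22×20 + 20×20 = 1530.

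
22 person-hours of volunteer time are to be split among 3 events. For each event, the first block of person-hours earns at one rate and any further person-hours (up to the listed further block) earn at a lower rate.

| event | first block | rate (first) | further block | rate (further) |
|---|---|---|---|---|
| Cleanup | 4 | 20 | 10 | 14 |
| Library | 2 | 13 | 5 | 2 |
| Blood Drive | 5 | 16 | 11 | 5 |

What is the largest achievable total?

Rank every tier by rate: Cleanup/first 20 > Blood Drive/first 16 > Cleanup/second 14 > Library/first 13 > Blood Drive/second 5 > Library/second 2.
Cleanup first at 20: fill all 4 — 18 left.
Fill Blood Drive first block (5 at 16) — 13 left.
Cleanup/second (14): +10 — 3 left.
Library first at 13: fill all 2 — 1 left.
Blood Drive/second: +1 of 11 at 5; pool empty.
Total = 20×4 + 16×5 + 14×10 + 13×2 + 5×1 = 331.

331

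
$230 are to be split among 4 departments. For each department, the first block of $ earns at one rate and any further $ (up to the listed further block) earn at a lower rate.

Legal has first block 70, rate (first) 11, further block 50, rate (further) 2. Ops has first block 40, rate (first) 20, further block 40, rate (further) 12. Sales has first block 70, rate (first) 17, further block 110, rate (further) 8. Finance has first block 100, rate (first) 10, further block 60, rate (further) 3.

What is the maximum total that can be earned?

Order all 8 blocks by rate: Ops/T1 20 > Sales/T1 17 > Ops/T2 12 > Legal/T1 11 > Finance/T1 10 > Sales/T2 8 > Finance/T2 3 > Legal/T2 2.
Fill Ops T1 block (40 at 20) → 190 left.
Sales T1 at 17: fill all 70 → 120 left.
Ops T2 at 12: fill all 40 → 80 left.
Legal/T1 (11): +70 → 10 left.
Finance T1 at 10: only 10 left, fill 10.
Total = 20×40 + 17×70 + 12×40 + 11×70 + 10×10 = 3340.

3340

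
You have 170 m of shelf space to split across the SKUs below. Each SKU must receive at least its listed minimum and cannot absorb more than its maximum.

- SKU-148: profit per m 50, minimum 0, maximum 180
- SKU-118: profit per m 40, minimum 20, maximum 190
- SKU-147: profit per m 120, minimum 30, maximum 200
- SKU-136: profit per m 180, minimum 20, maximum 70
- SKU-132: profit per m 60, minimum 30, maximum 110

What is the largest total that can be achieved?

21200

Meeting every minimum uses 0+20+30+20+30 = 100 m, leaving 70.
Order the SKUs by profit per m: SKU-136 180 > SKU-147 120 > SKU-132 60 > SKU-148 50 > SKU-118 40.
SKU-136: +50 to 70 (cap) ; 20 left.
SKU-147: +20 (room for 170) → 50. Pool exhausted.
Total = 40×20 + 120×50 + 180×70 + 60×30 = 21200.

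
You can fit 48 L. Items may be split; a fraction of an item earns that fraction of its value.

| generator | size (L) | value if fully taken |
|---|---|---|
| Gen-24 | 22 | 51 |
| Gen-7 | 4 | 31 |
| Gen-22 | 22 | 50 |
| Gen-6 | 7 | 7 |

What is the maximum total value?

Rank by value-to-size ratio: Gen-7 31/4≈7.75, Gen-24 51/22≈2.32, Gen-22 50/22≈2.27, Gen-6 7/7≈1.
All 4 L of Gen-7 fit (value 31) ; 44 remain.
Take all of Gen-24 (22 L, value 51) ; 22 L left.
Gen-22: take in full, 22 L for value 50 ; 0 left.
Total value = 132.

132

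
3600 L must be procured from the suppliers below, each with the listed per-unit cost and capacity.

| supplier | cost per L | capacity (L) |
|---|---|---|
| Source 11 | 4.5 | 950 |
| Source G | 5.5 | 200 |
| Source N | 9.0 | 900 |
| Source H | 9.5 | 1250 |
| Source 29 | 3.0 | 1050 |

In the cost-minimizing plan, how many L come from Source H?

Cheapest first:
Take 1050 from Source 29 at 3.0 → need 2550 more.
Source 11 (4.5): use full 950 → 1600 L to go.
Take 200 from Source G at 5.5 → need 1400 more.
Source N (9.0): use full 900 → 500 L to go.
Take 500 from Source H at 9.5 to finish.

500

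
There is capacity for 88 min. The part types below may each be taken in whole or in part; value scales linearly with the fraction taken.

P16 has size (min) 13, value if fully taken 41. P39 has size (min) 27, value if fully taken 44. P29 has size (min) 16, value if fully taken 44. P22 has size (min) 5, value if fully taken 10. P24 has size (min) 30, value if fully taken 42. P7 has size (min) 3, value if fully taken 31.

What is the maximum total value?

Sort by value density: P7 31/3≈10.3, P16 41/13≈3.15, P29 44/16≈2.75, P22 10/5≈2, P39 44/27≈1.63, P24 42/30≈1.4.
All 3 min of P7 fit (value 31) → 85 remain.
All 13 min of P16 fit (value 41) → 72 remain.
P29: take in full, 16 min for value 44 → 56 left.
All 5 min of P22 fit (value 10) → 51 remain.
All 27 min of P39 fit (value 44) → 24 remain.
Only 24 min remain; take 24/30 of P24 for value 42×24/30 = 33.6.
Total value = 203.6.

203.6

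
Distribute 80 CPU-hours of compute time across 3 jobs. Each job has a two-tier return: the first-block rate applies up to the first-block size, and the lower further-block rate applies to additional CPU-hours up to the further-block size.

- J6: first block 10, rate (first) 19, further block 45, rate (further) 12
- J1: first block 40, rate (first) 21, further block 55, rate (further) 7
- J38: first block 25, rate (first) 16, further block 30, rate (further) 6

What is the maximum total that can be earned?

Order all 6 blocks by rate: J1/first 21 > J6/first 19 > J38/first 16 > J6/second 12 > J1/second 7 > J38/second 6.
Fill J1 first block (40 at 21) → 40 left.
J6 first at 19: fill all 10 → 30 left.
Fill J38 first block (25 at 16) → 5 left.
J6 second at 12: only 5 left, fill 5.
Total = 21×40 + 19×10 + 16×25 + 12×5 = 1490.

1490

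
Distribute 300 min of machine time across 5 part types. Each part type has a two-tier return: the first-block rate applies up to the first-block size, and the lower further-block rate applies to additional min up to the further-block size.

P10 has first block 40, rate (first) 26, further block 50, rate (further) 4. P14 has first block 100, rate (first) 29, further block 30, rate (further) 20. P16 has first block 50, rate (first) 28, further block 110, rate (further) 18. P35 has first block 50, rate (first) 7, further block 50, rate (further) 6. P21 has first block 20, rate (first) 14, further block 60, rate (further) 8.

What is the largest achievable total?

7380

Rank every tier by rate: P14/T1 29 > P16/T1 28 > P10/T1 26 > P14/T2 20 > P16/T2 18 > P21/T1 14 > P21/T2 8 > P35/T1 7 > P35/T2 6 > P10/T2 4.
Fill P14 T1 block (100 at 29) — 200 left.
P16 T1 at 28: fill all 50 — 150 left.
Fill P10 T1 block (40 at 26) — 110 left.
Fill P14 T2 block (30 at 20) — 80 left.
P16/T2: +80 of 110 at 18; pool empty.
Total = 29×100 + 28×50 + 26×40 + 20×30 + 18×80 = 7380.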